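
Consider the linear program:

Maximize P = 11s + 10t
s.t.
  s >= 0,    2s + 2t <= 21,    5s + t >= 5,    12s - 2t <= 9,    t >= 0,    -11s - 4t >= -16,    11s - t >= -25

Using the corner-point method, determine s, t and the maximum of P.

At the optimal vertex, 5s + t = 5 and -11s - 4t = -16.
Solving simultaneously gives s = 4/9, t = 25/9.

s = 4/9, t = 25/9, maximum P = 98/3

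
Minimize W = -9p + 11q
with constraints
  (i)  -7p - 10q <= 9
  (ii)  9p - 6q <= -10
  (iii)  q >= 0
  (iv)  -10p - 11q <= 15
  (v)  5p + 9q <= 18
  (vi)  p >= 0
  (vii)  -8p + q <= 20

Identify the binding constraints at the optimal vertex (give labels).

Corner points and W = -9p + 11q:
  (6/37, 212/111) → W = 2170/111
  (0, 5/3) → W = 55/3
  (0, 2) → W = 22

The minimum is at (0, 5/3). Substituting into each constraint, equality holds for (ii) and (vi); the remaining constraints have slack.

(ii) and (vi)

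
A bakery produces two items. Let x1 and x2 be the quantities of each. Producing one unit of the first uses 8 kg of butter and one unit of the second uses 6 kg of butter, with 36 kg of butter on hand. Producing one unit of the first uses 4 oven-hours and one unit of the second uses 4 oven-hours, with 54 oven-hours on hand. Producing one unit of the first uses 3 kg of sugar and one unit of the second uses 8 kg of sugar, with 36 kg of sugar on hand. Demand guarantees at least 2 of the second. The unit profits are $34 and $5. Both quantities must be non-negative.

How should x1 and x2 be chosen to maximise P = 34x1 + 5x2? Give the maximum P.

Feasible corners and P = 34x1 + 5x2:
  (0, 9/2) → P = 45/2
  (0, 2) → P = 10
  (36/23, 90/23) → P = 1674/23
  (3, 2) → P = 112

The binding constraints are 8x1 + 6x2 = 36 and x2 = 2.
Solving simultaneously gives x1 = 3, x2 = 2.

x1 = 3, x2 = 2, maximum P = 112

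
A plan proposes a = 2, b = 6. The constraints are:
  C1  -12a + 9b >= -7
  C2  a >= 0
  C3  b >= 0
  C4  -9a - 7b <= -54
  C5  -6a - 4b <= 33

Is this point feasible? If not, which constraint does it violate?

feasible

C1: 30 ≥ -7 ✓
C2: 2 ≥ 0 ✓
C3: 6 ≥ 0 ✓
C4: -60 ≤ -54 ✓
C5: -36 ≤ 33 ✓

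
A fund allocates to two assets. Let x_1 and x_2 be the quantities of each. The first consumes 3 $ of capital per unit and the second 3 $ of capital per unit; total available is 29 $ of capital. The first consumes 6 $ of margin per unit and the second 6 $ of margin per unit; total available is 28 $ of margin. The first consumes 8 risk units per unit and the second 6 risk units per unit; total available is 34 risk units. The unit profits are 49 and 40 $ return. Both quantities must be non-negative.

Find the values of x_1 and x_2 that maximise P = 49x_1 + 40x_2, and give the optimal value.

Extreme points and P = 49x_1 + 40x_2:
  (0, 0) → P = 0
  (0, 14/3) → P = 560/3
  (17/4, 0) → P = 833/4
  (3, 5/3) → P = 641/3

The binding constraints are 6x_1 + 6x_2 = 28 and 8x_1 + 6x_2 = 34.
Solving simultaneously gives x_1 = 3, x_2 = 5/3.

x_1 = 3, x_2 = 5/3, maximum P = 641/3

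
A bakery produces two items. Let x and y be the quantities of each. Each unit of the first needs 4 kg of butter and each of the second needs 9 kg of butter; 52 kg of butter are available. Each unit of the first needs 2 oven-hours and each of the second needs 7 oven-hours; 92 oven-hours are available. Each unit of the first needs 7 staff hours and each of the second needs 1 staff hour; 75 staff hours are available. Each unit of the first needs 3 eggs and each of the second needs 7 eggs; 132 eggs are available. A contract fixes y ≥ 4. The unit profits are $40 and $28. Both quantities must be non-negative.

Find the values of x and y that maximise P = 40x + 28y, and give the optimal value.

x = 4, y = 4, maximum P = 272

Corner points and P = 40x + 28y:
  (0, 52/9) → P = 1456/9
  (0, 4) → P = 112
  (4, 4) → P = 272

At the optimal vertex, 4x + 9y = 52 and y = 4.
Solving simultaneously gives x = 4, y = 4.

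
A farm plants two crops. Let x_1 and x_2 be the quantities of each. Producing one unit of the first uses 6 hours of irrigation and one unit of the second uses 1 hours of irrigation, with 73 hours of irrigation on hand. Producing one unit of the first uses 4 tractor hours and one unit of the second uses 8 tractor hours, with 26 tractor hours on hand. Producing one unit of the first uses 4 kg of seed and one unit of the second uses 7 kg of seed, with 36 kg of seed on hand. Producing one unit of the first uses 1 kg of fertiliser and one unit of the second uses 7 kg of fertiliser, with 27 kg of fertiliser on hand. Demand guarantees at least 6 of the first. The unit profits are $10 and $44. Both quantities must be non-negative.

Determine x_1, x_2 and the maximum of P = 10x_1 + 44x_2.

Extreme points and P = 10x_1 + 44x_2:
  (13/2, 0) → P = 65
  (6, 0) → P = 60
  (6, 1/4) → P = 71

x_1 = 6, x_2 = 1/4, maximum P = 71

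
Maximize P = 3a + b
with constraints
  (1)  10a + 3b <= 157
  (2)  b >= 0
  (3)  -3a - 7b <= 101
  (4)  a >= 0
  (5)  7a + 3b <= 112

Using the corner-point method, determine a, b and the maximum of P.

a = 15, b = 7/3, maximum P = 142/3

Feasible corners and P = 3a + b:
  (157/10, 0) → P = 471/10
  (15, 7/3) → P = 142/3
  (0, 0) → P = 0
  (0, 112/3) → P = 112/3

The optimum lies where 10a + 3b = 157 and 7a + 3b = 112.
Solving simultaneously gives a = 15, b = 7/3.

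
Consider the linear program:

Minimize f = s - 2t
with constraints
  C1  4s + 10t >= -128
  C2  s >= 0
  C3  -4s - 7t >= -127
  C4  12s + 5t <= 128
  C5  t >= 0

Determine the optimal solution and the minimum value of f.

s = 0, t = 127/7, minimum f = -254/7

Vertices and f = s - 2t:
  (0, 127/7) → f = -254/7
  (0, 0) → f = 0
  (261/64, 253/16) → f = -1763/64
  (32/3, 0) → f = 32/3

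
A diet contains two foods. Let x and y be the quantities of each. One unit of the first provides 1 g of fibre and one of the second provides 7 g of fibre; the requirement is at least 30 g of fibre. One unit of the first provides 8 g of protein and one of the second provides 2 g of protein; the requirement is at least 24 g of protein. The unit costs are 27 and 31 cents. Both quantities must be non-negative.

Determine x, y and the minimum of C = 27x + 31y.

Corner points and C = 27x + 31y:
  (0, 12) → C = 372
  (30, 0) → C = 810
  (2, 4) → C = 178
The feasible region is unbounded (it extends along (0, 1), (1, 0)), but C strictly increases along every unbounded feasible direction, so there is no improving ray and the minimum is attained at a vertex.

x = 2, y = 4, minimum C = 178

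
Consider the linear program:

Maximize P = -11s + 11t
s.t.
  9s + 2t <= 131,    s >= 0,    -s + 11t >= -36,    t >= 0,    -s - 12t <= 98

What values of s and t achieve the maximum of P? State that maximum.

s = 0, t = 131/2, maximum P = 1441/2

Extreme points and P = -11s + 11t:
  (0, 131/2) → P = 1441/2
  (131/9, 0) → P = -1441/9
  (0, 0) → P = 0

The optimum lies where 9s + 2t = 131 and s = 0.
Solving simultaneously gives s = 0, t = 131/2.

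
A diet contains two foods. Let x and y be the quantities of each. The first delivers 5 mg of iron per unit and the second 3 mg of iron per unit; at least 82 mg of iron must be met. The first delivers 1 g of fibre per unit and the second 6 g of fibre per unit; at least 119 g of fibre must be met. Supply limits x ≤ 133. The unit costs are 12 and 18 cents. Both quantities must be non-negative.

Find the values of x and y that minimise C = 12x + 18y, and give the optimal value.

x = 5, y = 19, minimum C = 402

Vertices and C = 12x + 18y:
  (0, 82/3) → C = 492
  (119, 0) → C = 1428
  (133, 0) → C = 1596
  (5, 19) → C = 402
The feasible region is unbounded (it extends along (0, 1)), but C strictly increases along every unbounded feasible direction, so there is no improving ray and the minimum is attained at a vertex.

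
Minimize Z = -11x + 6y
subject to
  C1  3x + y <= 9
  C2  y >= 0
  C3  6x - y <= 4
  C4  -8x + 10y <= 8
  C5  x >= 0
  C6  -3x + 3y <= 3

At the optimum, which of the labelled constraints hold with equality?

C2 and C3

Extreme points and Z = -11x + 6y:
  (2/3, 0) → Z = -22/3
  (0, 0) → Z = 0
  (12/13, 20/13) → Z = -12/13
  (0, 4/5) → Z = 24/5

The minimum is at (2/3, 0). Substituting into each constraint, equality holds for C2 and C3; the remaining constraints have slack.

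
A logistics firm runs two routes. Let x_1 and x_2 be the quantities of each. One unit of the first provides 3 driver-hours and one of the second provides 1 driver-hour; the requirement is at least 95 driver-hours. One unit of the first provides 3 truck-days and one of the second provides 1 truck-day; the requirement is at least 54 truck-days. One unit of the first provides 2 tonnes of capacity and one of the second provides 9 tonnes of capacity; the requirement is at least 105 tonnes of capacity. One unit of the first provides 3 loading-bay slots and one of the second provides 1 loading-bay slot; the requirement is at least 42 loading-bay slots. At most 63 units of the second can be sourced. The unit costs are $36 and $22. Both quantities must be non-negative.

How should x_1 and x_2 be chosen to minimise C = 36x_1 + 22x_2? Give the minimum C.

Feasible corners and C = 36x_1 + 22x_2:
  (105/2, 0) → C = 1890
  (30, 5) → C = 1190
  (32/3, 63) → C = 1770
The feasible region is unbounded (it extends along (1, 0)), but C strictly increases along every unbounded feasible direction, so there is no improving ray and the minimum is attained at a vertex.

x_1 = 30, x_2 = 5, minimum C = 1190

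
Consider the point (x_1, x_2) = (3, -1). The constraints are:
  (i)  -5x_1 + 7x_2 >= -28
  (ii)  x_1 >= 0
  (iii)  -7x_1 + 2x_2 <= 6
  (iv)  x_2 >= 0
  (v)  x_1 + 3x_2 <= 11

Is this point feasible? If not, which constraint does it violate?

not feasible — violates (iv)

Constraint (iv): x_2 = -1, which is not ≥ 0. All other constraints are satisfied.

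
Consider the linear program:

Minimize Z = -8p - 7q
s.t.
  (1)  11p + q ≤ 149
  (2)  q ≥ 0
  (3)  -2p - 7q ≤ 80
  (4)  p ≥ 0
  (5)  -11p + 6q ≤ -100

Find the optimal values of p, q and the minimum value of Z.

p = 142/11, q = 7, minimum Z = -1675/11

Feasible corners and Z = -8p - 7q:
  (149/11, 0) → Z = -1192/11
  (142/11, 7) → Z = -1675/11
  (100/11, 0) → Z = -800/11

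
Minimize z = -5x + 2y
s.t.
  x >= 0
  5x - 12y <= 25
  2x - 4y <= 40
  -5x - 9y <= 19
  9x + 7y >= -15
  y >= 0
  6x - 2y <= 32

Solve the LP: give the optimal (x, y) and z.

x = 167/31, y = 5/31, minimum z = -825/31

Feasible corners and z = -5x + 2y:
  (0, 0) → z = 0
  (5, 0) → z = -25
  (167/31, 5/31) → z = -825/31
The feasible region is unbounded (it extends along (0, 1), (1, 3)), but z strictly increases along every unbounded feasible direction, so there is no improving ray and the minimum is attained at a vertex.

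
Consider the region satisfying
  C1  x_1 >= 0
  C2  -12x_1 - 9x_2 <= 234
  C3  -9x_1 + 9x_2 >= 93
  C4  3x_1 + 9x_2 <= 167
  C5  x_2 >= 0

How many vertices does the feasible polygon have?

Pairwise boundary intersections that survive every other constraint:
  (0, 31/3)
  (0, 167/9)
  (37/6, 33/2)

3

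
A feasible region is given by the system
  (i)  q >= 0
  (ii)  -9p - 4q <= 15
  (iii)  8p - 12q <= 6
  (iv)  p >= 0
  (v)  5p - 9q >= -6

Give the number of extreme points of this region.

4

Intersecting each pair of boundary lines and keeping only the points that satisfy every inequality leaves:
  (3/4, 0)
  (0, 0)
  (21/2, 13/2)
  (0, 2/3)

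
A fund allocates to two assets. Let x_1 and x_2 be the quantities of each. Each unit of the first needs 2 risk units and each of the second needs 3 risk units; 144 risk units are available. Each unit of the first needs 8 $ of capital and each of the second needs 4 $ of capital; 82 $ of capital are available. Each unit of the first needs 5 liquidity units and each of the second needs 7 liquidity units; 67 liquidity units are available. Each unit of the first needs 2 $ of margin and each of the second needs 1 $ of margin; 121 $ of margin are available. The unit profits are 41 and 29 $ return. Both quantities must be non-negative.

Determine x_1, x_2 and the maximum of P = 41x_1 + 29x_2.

Corner points and P = 41x_1 + 29x_2:
  (0, 0) → P = 0
  (0, 67/7) → P = 1943/7
  (41/4, 0) → P = 1681/4
  (17/2, 7/2) → P = 450

The binding constraints are 8x_1 + 4x_2 = 82 and 5x_1 + 7x_2 = 67.
Solving simultaneously gives x_1 = 17/2, x_2 = 7/2.

x_1 = 17/2, x_2 = 7/2, maximum P = 450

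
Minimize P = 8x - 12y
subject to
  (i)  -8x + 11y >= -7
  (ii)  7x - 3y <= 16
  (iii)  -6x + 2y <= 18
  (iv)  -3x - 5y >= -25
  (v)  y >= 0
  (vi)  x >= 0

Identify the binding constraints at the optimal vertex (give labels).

(iv) and (vi)

Extreme points and P = 8x - 12y:
  (155/53, 79/53) → P = 292/53
  (7/8, 0) → P = 7
  (155/44, 127/44) → P = -71/11
  (0, 5) → P = -60
  (0, 0) → P = 0

The minimum is at (0, 5). Substituting into each constraint, equality holds for (iv) and (vi); the remaining constraints have slack.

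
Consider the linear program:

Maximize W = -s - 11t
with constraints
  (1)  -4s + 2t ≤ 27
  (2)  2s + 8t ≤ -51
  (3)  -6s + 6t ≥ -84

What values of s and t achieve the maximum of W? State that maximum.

Extreme points and W = -s - 11t:
  (-53/6, -25/6) → W = 164/3
  (-55/2, -83/2) → W = 484
  (61/10, -79/10) → W = 404/5

The binding constraints are -4s + 2t = 27 and -6s + 6t = -84.
Solving simultaneously gives s = -55/2, t = -83/2.

s = -55/2, t = -83/2, maximum W = 484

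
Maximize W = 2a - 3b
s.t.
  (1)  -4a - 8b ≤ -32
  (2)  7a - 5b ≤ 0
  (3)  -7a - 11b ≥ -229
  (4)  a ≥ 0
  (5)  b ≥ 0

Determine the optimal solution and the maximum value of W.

a = 40/19, b = 56/19, maximum W = -88/19

Feasible corners and W = 2a - 3b:
  (40/19, 56/19) → W = -88/19
  (0, 4) → W = -12
  (1145/112, 229/16) → W = -2519/112
  (0, 229/11) → W = -687/11

The optimum lies where -4a - 8b = -32 and 7a - 5b = 0.
Solving simultaneously gives a = 40/19, b = 56/19.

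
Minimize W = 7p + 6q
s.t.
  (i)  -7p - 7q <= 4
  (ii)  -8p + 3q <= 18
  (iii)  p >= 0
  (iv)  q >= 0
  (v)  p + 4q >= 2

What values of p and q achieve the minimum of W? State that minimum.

p = 0, q = 1/2, minimum W = 3

The feasible region is unbounded (it extends along (3, 8), (1, 0)), but W strictly increases along every unbounded feasible direction, so there is no improving ray and the minimum is attained at a vertex.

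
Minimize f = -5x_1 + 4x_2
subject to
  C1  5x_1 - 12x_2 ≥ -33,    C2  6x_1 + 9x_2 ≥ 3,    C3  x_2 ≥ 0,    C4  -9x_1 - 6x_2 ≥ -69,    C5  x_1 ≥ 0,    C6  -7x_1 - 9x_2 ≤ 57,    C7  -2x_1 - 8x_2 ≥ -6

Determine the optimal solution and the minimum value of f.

x_1 = 3, x_2 = 0, minimum f = -15

Feasible corners and f = -5x_1 + 4x_2:
  (1/2, 0) → f = -5/2
  (0, 1/3) → f = 4/3
  (3, 0) → f = -15
  (0, 3/4) → f = 3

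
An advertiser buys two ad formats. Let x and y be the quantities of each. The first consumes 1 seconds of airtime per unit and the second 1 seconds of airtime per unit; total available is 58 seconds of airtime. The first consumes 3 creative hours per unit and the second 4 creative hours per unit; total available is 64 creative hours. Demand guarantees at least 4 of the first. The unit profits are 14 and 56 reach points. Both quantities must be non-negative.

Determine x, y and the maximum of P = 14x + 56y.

x = 4, y = 13, maximum P = 784

The optimum lies where 3x + 4y = 64 and x = 4.
Solving simultaneously gives x = 4, y = 13.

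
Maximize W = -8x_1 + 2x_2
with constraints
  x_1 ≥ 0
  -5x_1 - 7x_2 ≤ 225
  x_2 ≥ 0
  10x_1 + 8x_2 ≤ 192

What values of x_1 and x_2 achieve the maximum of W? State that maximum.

x_1 = 0, x_2 = 24, maximum W = 48

The optimum lies where x_1 = 0 and 10x_1 + 8x_2 = 192.
Solving simultaneously gives x_1 = 0, x_2 = 24.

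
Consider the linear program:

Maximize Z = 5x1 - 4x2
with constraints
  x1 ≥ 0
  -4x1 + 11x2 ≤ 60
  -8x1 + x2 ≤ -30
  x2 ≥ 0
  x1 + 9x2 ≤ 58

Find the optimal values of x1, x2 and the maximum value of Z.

x1 = 58, x2 = 0, maximum Z = 290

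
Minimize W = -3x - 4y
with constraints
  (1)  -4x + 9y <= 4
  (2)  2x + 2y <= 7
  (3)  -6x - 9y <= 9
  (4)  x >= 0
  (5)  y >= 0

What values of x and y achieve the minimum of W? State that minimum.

x = 55/26, y = 18/13, minimum W = -309/26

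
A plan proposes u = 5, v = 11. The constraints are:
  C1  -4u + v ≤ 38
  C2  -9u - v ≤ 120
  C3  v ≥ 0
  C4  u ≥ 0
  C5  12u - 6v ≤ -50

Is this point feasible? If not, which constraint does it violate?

Constraint C5: 12u - 6v = -6, which is not ≤ -50. All other constraints are satisfied.

not feasible — violates C5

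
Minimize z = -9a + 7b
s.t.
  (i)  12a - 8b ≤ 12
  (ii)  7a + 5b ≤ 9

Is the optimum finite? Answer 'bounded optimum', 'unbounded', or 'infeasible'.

From the feasible point (33/29, 6/29), moving in the direction (-8, -12) keeps every constraint satisfied while z decreases without bound.

unbounded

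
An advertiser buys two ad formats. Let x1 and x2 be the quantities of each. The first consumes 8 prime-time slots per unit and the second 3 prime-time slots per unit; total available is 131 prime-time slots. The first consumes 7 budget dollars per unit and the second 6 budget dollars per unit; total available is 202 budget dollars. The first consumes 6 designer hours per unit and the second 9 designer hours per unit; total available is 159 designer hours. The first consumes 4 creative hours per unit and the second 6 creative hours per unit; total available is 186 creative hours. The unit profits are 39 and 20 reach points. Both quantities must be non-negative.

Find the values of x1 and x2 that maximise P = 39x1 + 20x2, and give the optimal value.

x1 = 13, x2 = 9, maximum P = 687

Extreme points and P = 39x1 + 20x2:
  (0, 0) → P = 0
  (0, 53/3) → P = 1060/3
  (131/8, 0) → P = 5109/8
  (13, 9) → P = 687

At the optimal vertex, 8x1 + 3x2 = 131 and 6x1 + 9x2 = 159.
Solving simultaneously gives x1 = 13, x2 = 9.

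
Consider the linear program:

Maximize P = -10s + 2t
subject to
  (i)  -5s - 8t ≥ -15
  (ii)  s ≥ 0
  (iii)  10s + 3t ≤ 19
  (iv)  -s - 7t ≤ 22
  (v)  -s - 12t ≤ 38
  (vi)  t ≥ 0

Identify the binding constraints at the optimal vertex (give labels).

(i) and (ii)

Feasible corners and P = -10s + 2t:
  (0, 15/8) → P = 15/4
  (107/65, 11/13) → P = -192/13
  (0, 0) → P = 0
  (19/10, 0) → P = -19

The maximum is at (0, 15/8). Substituting into each constraint, equality holds for (i) and (ii); the remaining constraints have slack.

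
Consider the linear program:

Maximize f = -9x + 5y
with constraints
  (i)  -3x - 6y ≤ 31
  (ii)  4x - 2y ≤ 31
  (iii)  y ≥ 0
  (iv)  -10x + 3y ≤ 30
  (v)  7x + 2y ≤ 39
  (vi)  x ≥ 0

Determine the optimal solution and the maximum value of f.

x = 57/41, y = 600/41, maximum f = 2487/41

Feasible corners and f = -9x + 5y:
  (39/7, 0) → f = -351/7
  (0, 0) → f = 0
  (57/41, 600/41) → f = 2487/41
  (0, 10) → f = 50

At the optimal vertex, -10x + 3y = 30 and 7x + 2y = 39.
Solving simultaneously gives x = 57/41, y = 600/41.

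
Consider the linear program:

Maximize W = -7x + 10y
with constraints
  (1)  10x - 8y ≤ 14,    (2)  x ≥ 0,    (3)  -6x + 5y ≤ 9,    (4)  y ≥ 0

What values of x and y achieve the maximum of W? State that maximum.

x = 71, y = 87, maximum W = 373

The optimum lies where 10x - 8y = 14 and -6x + 5y = 9.
Solving simultaneously gives x = 71, y = 87.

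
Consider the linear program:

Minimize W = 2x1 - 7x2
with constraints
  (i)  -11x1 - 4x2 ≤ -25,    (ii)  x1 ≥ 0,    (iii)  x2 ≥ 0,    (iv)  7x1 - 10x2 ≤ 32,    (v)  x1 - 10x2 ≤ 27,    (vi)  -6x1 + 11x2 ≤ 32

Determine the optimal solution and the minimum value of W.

Feasible corners and W = 2x1 - 7x2:
  (25/11, 0) → W = 50/11
  (147/145, 502/145) → W = -644/29
  (32/7, 0) → W = 64/7
  (672/17, 416/17) → W = -1568/17

The optimum lies where 7x1 - 10x2 = 32 and -6x1 + 11x2 = 32.
Solving simultaneously gives x1 = 672/17, x2 = 416/17.

x1 = 672/17, x2 = 416/17, minimum W = -1568/17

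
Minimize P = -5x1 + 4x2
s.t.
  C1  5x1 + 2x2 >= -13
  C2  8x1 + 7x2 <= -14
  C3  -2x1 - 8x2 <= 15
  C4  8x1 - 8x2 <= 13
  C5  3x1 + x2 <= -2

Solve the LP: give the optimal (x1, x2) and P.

Corner points and P = -5x1 + 4x2:
  (-63/19, 34/19) → P = 451/19
  (-37/18, -49/36) → P = 29/6
  (-7/40, -9/5) → P = -253/40
  (-1/5, -73/40) → P = -63/10

The binding constraints are 8x1 + 7x2 = -14 and 8x1 - 8x2 = 13.
Solving simultaneously gives x1 = -7/40, x2 = -9/5.

x1 = -7/40, x2 = -9/5, minimum P = -253/40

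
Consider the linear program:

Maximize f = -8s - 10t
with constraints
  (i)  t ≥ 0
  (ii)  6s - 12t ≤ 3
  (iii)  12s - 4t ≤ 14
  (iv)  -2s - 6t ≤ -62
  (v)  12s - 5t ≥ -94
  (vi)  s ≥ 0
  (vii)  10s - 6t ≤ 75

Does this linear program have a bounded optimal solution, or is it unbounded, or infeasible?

Corner points and f = -8s - 10t:
  (83/20, 179/20) → f = -1227/10
  (223/6, 108) → f = -4132/3
  (0, 31/3) → f = -310/3
  (0, 94/5) → f = -188
The feasible region has finitely many vertices and no improving ray; the maximum is -310/3 at (0, 31/3).

bounded optimum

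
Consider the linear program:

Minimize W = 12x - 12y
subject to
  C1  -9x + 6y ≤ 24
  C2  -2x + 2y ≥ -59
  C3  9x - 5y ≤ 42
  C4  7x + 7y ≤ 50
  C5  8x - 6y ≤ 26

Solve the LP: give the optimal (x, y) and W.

x = 44/35, y = 206/35, minimum W = -1944/35

Feasible corners and W = 12x - 12y:
  (44/35, 206/35) → W = -1944/35
  (-50, -71) → W = 252
  (241/49, 109/49) → W = 1584/49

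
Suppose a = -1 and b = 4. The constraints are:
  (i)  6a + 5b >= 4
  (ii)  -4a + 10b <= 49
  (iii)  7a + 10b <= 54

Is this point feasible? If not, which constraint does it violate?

(i): 14 ≥ 4 ✓
(ii): 44 ≤ 49 ✓
(iii): 33 ≤ 54 ✓

feasible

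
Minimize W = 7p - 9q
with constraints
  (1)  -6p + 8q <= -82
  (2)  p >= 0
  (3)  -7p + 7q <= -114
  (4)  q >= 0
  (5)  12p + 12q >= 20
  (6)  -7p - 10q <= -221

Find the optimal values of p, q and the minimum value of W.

Corner points and W = 7p - 9q:
  (169/7, 55/7) → W = 688/7
  (2687/119, 107/17) → W = 1724/17
  (221/7, 0) → W = 221
The feasible region is unbounded (it extends along (4, 3), (1, 0)), but W strictly increases along every unbounded feasible direction, so there is no improving ray and the minimum is attained at a vertex.

The optimum lies where -6p + 8q = -82 and -7p + 7q = -114.
Solving simultaneously gives p = 169/7, q = 55/7.

p = 169/7, q = 55/7, minimum W = 688/7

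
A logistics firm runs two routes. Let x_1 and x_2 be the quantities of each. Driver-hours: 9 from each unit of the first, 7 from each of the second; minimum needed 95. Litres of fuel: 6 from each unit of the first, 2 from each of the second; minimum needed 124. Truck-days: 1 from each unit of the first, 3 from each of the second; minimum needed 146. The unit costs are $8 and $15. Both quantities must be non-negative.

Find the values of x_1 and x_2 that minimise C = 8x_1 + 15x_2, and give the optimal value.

Vertices and C = 8x_1 + 15x_2:
  (0, 62) → C = 930
  (146, 0) → C = 1168
  (5, 47) → C = 745
The feasible region is unbounded (it extends along (0, 1), (1, 0)), but C strictly increases along every unbounded feasible direction, so there is no improving ray and the minimum is attained at a vertex.

The optimum lies where 6x_1 + 2x_2 = 124 and x_1 + 3x_2 = 146.
Solving simultaneously gives x_1 = 5, x_2 = 47.

x_1 = 5, x_2 = 47, minimum C = 745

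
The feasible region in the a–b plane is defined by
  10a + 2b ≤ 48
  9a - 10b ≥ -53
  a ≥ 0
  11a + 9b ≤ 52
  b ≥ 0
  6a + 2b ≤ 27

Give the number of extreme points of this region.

Pairwise boundary intersections that survive every other constraint:
  (0, 53/10)
  (43/191, 1051/191)
  (0, 0)
  (139/32, 15/32)
  (9/2, 0)

5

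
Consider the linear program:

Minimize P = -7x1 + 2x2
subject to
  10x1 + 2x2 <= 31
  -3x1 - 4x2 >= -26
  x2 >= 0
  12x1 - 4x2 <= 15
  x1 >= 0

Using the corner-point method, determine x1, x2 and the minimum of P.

x1 = 77/32, x2 = 111/32, minimum P = -317/32

Extreme points and P = -7x1 + 2x2:
  (36/17, 167/34) → P = -5
  (77/32, 111/32) → P = -317/32
  (0, 13/2) → P = 13
  (5/4, 0) → P = -35/4
  (0, 0) → P = 0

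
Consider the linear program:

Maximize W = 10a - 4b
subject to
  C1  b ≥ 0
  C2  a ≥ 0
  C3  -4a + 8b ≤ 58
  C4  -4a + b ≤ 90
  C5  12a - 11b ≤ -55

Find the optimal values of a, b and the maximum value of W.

The optimum lies where -4a + 8b = 58 and 12a - 11b = -55.
Solving simultaneously gives a = 99/26, b = 119/13.

a = 99/26, b = 119/13, maximum W = 19/13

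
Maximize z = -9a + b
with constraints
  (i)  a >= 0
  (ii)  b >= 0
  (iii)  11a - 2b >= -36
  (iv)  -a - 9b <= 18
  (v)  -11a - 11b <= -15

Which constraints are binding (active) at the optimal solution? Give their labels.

Corner points and z = -9a + b:
  (0, 18) → z = 18
  (0, 15/11) → z = 15/11
  (15/11, 0) → z = -135/11
The feasible region is unbounded (it extends along (1, 0), (2, 11)), but z strictly decreases along every unbounded feasible direction, so there is no improving ray and the maximum is attained at a vertex.

The maximum is at (0, 18). Substituting into each constraint, equality holds for (i) and (iii); the remaining constraints have slack.

(i) and (iii)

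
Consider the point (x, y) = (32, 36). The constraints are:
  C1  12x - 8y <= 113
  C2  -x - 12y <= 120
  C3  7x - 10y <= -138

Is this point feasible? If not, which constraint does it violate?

not feasible — violates C3

Constraint C3: 7x - 10y = -136, which is not ≤ -138. All other constraints are satisfied.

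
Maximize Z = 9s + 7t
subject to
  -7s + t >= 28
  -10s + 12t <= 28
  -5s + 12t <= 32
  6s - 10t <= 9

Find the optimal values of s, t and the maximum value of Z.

s = -154/37, t = -42/37, maximum Z = -1680/37

Feasible corners and Z = 9s + 7t:
  (-154/37, -42/37) → Z = -1680/37
  (-289/64, -231/64) → Z = -2109/32
  (-97/7, -129/14) → Z = -2649/14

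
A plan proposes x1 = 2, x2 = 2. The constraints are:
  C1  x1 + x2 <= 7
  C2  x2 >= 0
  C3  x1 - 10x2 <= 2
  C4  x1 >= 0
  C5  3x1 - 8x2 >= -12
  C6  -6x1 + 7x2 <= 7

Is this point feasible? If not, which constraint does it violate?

feasible

C1: 4 ≤ 7 ✓
C2: 2 ≥ 0 ✓
C3: -18 ≤ 2 ✓
C4: 2 ≥ 0 ✓
C5: -10 ≥ -12 ✓
C6: 2 ≤ 7 ✓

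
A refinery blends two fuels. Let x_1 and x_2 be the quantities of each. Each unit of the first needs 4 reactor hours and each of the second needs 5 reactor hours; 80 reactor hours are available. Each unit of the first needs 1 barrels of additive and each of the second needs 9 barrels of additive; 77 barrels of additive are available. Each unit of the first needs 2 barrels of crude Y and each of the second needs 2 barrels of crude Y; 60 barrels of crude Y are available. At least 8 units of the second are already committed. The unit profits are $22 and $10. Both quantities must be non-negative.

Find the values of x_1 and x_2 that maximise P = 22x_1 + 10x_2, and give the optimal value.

Feasible corners and P = 22x_1 + 10x_2:
  (0, 77/9) → P = 770/9
  (0, 8) → P = 80
  (5, 8) → P = 190

x_1 = 5, x_2 = 8, maximum P = 190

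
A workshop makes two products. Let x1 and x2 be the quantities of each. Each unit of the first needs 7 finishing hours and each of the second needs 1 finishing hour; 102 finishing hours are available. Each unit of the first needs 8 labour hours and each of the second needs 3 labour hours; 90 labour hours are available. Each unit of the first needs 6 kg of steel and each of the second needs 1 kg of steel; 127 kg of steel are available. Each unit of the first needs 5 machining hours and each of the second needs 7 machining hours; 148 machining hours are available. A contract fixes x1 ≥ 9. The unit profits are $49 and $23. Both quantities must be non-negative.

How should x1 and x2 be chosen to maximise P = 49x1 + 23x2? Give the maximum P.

Corner points and P = 49x1 + 23x2:
  (45/4, 0) → P = 2205/4
  (9, 0) → P = 441
  (9, 6) → P = 579

The binding constraints are 8x1 + 3x2 = 90 and x1 = 9.
Solving simultaneously gives x1 = 9, x2 = 6.

x1 = 9, x2 = 6, maximum P = 579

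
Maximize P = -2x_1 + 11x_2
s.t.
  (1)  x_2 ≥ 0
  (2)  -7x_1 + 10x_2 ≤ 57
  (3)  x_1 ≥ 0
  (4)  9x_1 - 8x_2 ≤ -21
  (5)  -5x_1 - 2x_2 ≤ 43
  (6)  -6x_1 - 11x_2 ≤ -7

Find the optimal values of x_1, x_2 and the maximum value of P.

Feasible corners and P = -2x_1 + 11x_2:
  (0, 57/10) → P = 627/10
  (123/17, 183/17) → P = 1767/17
  (0, 21/8) → P = 231/8

The optimum lies where -7x_1 + 10x_2 = 57 and 9x_1 - 8x_2 = -21.
Solving simultaneously gives x_1 = 123/17, x_2 = 183/17.

x_1 = 123/17, x_2 = 183/17, maximum P = 1767/17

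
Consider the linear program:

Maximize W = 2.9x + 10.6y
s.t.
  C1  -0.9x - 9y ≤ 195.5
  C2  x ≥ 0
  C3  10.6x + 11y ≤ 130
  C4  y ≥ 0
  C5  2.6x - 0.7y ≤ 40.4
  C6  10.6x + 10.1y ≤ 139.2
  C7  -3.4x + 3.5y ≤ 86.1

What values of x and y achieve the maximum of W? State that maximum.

Feasible corners and W = 2.9x + 10.6y:
  (0, 130/11) → W = 1378/11
  (0, 0) → W = 0
  (650/53, 0) → W = 1885/53

The binding constraints are x = 0 and 10.6x + 11y = 130.
Solving simultaneously gives x = 0, y = 130/11.

x = 0, y = 130/11, maximum W = 1378/11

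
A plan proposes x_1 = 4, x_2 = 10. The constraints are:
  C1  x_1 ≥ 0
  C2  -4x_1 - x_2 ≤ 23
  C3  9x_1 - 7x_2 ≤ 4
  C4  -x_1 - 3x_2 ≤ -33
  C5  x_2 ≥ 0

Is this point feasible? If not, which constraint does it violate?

C1: 4 ≥ 0 ✓
C2: -26 ≤ 23 ✓
C3: -34 ≤ 4 ✓
C4: -34 ≤ -33 ✓
C5: 10 ≥ 0 ✓

feasible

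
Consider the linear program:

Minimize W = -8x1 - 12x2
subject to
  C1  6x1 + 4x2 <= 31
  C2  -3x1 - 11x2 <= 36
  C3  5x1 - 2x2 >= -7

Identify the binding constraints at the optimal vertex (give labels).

Corner points and W = -8x1 - 12x2:
  (485/54, -103/18) → W = -86/27
  (17/16, 197/32) → W = -659/8
  (-149/61, -159/61) → W = 3100/61

The minimum is at (17/16, 197/32). Substituting into each constraint, equality holds for C1 and C3; the remaining constraints have slack.

C1 and C3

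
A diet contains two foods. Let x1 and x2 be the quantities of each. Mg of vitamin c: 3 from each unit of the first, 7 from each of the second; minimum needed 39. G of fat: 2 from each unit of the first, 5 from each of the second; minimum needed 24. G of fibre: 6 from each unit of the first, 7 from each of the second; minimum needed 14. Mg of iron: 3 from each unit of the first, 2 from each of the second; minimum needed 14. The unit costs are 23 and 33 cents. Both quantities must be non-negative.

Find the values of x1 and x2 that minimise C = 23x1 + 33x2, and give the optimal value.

x1 = 4/3, x2 = 5, minimum C = 587/3

Corner points and C = 23x1 + 33x2:
  (0, 7) → C = 231
  (13, 0) → C = 299
  (4/3, 5) → C = 587/3
The feasible region is unbounded (it extends along (0, 1), (1, 0)), but C strictly increases along every unbounded feasible direction, so there is no improving ray and the minimum is attained at a vertex.

At the optimal vertex, 3x1 + 7x2 = 39 and 3x1 + 2x2 = 14.
Solving simultaneously gives x1 = 4/3, x2 = 5.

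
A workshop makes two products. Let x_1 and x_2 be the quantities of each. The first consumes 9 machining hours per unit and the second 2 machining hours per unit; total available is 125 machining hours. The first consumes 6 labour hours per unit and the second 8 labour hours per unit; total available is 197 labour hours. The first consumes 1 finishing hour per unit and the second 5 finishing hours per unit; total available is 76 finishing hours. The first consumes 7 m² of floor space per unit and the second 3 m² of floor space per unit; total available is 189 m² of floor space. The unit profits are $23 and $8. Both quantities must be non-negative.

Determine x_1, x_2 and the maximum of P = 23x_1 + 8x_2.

x_1 = 11, x_2 = 13, maximum P = 357

Feasible corners and P = 23x_1 + 8x_2:
  (0, 0) → P = 0
  (0, 76/5) → P = 608/5
  (125/9, 0) → P = 2875/9
  (11, 13) → P = 357

The optimum lies where 9x_1 + 2x_2 = 125 and x_1 + 5x_2 = 76.
Solving simultaneously gives x_1 = 11, x_2 = 13.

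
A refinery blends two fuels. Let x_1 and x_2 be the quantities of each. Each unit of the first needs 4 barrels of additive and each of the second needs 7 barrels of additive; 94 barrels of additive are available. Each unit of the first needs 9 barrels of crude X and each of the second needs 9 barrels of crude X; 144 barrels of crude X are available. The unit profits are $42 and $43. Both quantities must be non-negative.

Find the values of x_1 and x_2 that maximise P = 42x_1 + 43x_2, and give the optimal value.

x_1 = 6, x_2 = 10, maximum P = 682

Feasible corners and P = 42x_1 + 43x_2:
  (0, 0) → P = 0
  (0, 94/7) → P = 4042/7
  (16, 0) → P = 672
  (6, 10) → P = 682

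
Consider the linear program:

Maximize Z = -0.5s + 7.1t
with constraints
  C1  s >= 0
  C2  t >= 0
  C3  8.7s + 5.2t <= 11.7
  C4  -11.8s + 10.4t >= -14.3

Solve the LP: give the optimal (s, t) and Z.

s = 0, t = 2.25, maximum Z = 15.975

Vertices and Z = -0.5s + 7.1t:
  (0, 0) → Z = 0
  (0, 9/4) → Z = 639/40
  (143/118, 0) → Z = -143/236
  (377/292, 105/1168) → Z = -17/2336

The optimum lies where s = 0 and 8.7s + 5.2t = 11.7.
Solving simultaneously gives s = 0, t = 9/4.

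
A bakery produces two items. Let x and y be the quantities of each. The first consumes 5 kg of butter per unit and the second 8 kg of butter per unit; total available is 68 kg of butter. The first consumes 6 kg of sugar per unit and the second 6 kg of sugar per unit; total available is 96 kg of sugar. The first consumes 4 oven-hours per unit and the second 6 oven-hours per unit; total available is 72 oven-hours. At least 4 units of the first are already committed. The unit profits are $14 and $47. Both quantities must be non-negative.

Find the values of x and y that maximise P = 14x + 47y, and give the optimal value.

x = 4, y = 6, maximum P = 338

Vertices and P = 14x + 47y:
  (68/5, 0) → P = 952/5
  (4, 0) → P = 56
  (4, 6) → P = 338

The optimum lies where 5x + 8y = 68 and x = 4.
Solving simultaneously gives x = 4, y = 6.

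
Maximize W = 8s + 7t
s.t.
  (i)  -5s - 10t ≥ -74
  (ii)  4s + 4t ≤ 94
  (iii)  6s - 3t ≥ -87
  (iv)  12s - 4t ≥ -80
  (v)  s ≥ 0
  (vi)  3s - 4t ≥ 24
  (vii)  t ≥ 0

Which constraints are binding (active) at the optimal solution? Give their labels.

(i) and (vii)

Extreme points and W = 8s + 7t:
  (268/25, 51/25) → W = 2501/25
  (74/5, 0) → W = 592/5
  (8, 0) → W = 64

The maximum is at (74/5, 0). Substituting into each constraint, equality holds for (i) and (vii); the remaining constraints have slack.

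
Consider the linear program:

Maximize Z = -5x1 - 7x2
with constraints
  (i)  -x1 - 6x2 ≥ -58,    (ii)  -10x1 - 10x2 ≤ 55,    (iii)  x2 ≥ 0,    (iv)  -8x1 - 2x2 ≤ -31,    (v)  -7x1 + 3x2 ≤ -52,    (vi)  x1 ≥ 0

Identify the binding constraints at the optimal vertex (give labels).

Extreme points and Z = -5x1 - 7x2:
  (58, 0) → Z = -290
  (54/5, 118/15) → Z = -1636/15
  (52/7, 0) → Z = -260/7

The maximum is at (52/7, 0). Substituting into each constraint, equality holds for (iii) and (v); the remaining constraints have slack.

(iii) and (v)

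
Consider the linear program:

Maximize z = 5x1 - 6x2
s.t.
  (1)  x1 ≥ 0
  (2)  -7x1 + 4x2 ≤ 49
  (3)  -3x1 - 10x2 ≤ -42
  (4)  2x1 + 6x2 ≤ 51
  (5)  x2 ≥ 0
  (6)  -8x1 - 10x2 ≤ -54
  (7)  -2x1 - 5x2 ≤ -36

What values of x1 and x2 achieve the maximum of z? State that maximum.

Vertices and z = 5x1 - 6x2:
  (0, 17/2) → z = -51
  (0, 36/5) → z = -216/5
  (51/2, 0) → z = 255/2
  (18, 0) → z = 90

The binding constraints are 2x1 + 6x2 = 51 and x2 = 0.
Solving simultaneously gives x1 = 51/2, x2 = 0.

x1 = 51/2, x2 = 0, maximum z = 255/2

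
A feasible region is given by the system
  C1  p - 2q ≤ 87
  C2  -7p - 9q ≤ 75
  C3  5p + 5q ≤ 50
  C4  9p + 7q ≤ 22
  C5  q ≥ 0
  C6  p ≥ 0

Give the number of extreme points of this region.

3

Pairwise boundary intersections that survive every other constraint:
  (22/9, 0)
  (0, 22/7)
  (0, 0)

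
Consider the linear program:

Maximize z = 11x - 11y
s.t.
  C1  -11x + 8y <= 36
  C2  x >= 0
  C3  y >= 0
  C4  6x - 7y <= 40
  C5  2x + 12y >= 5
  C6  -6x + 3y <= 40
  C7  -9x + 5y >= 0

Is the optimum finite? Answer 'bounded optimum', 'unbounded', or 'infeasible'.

Extreme points and z = 11x - 11y:
  (0, 9/2) → z = -99/2
  (180/17, 324/17) → z = -1584/17
  (0, 5/12) → z = -55/12
  (25/118, 45/118) → z = -110/59
The feasible region has finitely many vertices and no improving ray; the maximum is -110/59 at (25/118, 45/118).

bounded optimum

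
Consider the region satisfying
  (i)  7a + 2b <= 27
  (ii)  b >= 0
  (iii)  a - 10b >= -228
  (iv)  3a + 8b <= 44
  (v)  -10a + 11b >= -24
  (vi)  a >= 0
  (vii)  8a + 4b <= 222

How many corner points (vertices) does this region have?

Intersecting each pair of boundary lines and keeping only the points that satisfy every inequality leaves:
  (64/25, 227/50)
  (345/97, 102/97)
  (12/5, 0)
  (0, 0)
  (0, 11/2)

5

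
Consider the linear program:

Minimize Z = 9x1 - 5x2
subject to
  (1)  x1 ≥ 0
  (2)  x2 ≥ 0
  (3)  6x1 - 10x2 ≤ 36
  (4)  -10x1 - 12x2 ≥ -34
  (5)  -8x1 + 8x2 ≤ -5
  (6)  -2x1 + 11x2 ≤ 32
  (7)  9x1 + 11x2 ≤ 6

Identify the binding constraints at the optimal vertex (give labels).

(2) and (5)

Feasible corners and Z = 9x1 - 5x2:
  (5/8, 0) → Z = 45/8
  (2/3, 0) → Z = 6
  (103/160, 3/160) → Z = 57/10

The minimum is at (5/8, 0). Substituting into each constraint, equality holds for (2) and (5); the remaining constraints have slack.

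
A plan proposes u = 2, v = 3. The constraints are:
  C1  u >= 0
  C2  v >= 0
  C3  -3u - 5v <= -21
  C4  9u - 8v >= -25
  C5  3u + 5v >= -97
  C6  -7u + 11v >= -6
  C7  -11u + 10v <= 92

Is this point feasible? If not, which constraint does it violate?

feasible

C1: 2 ≥ 0 ✓
C2: 3 ≥ 0 ✓
C3: -21 ≤ -21 ✓
C4: -6 ≥ -25 ✓
C5: 21 ≥ -97 ✓
C6: 19 ≥ -6 ✓
C7: 8 ≤ 92 ✓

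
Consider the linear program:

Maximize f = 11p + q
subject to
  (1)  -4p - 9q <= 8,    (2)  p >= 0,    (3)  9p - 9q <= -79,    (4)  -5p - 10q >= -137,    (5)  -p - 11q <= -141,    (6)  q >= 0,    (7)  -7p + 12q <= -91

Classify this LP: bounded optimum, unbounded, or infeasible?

infeasible

The boundaries p = 0 and -5p - 10q = -137 meet at (0, 137/10), but that point violates -7p + 12q ≤ -91. Every candidate vertex is excluded by some other constraint, so the feasible region is empty.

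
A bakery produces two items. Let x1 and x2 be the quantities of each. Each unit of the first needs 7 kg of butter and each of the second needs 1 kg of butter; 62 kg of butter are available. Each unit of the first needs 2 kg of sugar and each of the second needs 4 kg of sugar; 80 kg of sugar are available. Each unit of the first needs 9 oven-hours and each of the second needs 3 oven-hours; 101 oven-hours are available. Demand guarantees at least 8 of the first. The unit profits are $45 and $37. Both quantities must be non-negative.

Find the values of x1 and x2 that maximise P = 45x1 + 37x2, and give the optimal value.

x1 = 8, x2 = 6, maximum P = 582

Extreme points and P = 45x1 + 37x2:
  (62/7, 0) → P = 2790/7
  (8, 0) → P = 360
  (8, 6) → P = 582

The binding constraints are 7x1 + x2 = 62 and x1 = 8.
Solving simultaneously gives x1 = 8, x2 = 6.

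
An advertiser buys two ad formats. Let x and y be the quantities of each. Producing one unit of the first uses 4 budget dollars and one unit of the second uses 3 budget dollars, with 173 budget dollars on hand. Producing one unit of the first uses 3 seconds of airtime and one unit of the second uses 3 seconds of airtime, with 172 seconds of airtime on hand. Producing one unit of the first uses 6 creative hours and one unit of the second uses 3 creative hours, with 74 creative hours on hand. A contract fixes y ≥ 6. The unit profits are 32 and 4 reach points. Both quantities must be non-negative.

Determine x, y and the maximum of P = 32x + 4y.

Feasible corners and P = 32x + 4y:
  (0, 74/3) → P = 296/3
  (0, 6) → P = 24
  (28/3, 6) → P = 968/3

The binding constraints are 6x + 3y = 74 and y = 6.
Solving simultaneously gives x = 28/3, y = 6.

x = 28/3, y = 6, maximum P = 968/3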